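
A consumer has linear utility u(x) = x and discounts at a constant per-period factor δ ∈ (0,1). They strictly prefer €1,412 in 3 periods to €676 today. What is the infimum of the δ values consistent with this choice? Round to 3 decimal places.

δ > 0.782

The preference means 676 < δ^3·1412.
Dividing by 1412: δ^3 > 0.47875. Both sides are positive, so the cube root keeps the direction.
δ > 0.47875^(1/3) = 0.782.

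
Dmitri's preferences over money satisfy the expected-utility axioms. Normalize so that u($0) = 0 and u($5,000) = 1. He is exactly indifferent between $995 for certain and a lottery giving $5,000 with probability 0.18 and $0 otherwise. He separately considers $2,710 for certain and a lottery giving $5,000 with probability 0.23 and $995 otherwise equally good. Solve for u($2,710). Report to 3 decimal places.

0.369

From the first indifference, u($995) = 0.18·u($5,000) + 0.82·u($0) = 0.18·1 + 0.82·0 = 0.18.
The second indifference gives u($2,710) = 0.23·u($5,000) + 0.77·u($995) = 0.23·1.00 + 0.77·0.18 = 0.3686.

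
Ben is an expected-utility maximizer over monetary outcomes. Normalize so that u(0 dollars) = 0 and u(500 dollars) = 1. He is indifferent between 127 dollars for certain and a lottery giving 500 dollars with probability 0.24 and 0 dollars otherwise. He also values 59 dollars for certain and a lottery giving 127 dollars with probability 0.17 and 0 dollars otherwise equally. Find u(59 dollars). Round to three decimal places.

The first gamble pins u(127 dollars): it must equal 0.24·1 + 0.76·0 = 0.24.
Chaining: u(59 dollars) = 0.17·0.24 + 0.83·0.00 = 0.0408.

0.041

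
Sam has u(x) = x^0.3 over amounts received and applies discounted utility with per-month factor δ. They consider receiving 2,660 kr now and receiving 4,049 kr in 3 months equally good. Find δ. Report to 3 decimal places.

Indifference means u(2660) = δ^3 · u(4049), so δ^3 = u(2660)/u(4049).
With u(x) = x^0.3: δ^3 = 2660^0.3/4049^0.3 = (2660/4049)^0.3 = 0.88158.
Taking the cube root: δ = 0.88158^(1/3) ≈ 0.959.

δ ≈ 0.959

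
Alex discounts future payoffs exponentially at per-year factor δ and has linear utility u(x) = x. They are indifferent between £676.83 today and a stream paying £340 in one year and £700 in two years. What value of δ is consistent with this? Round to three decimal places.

The stream is worth 340δ + 700δ² today, so 340δ + 700δ² = 676.83.
Rearranged: 700δ² + 340δ − 676.83 = 0.
The positive root is δ = [−340 + √(340² + 4·700·676.83)] / (2·700) = (−340 + 1418.000)/1400 ≈ 0.770.

δ ≈ 0.770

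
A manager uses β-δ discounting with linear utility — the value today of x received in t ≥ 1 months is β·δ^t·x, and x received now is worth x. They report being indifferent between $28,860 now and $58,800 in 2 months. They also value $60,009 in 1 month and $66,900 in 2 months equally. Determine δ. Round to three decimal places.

From the later pair, β·δ^1·60009 = β·δ^2·66900; dividing through, δ = 60009/66900 = 0.89700.

δ ≈ 0.897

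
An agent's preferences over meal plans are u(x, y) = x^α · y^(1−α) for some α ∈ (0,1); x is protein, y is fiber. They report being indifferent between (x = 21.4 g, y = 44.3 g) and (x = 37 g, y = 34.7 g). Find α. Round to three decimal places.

α ≈ 0.308

The Cobb–Douglas utilities coincide, so 21.4^α·44.3^(1−α) = 37^α·34.7^(1−α).
Taking logs: α·ln 21.4 + (1−α)·ln 44.3 = α·ln 37 + (1−α)·ln 34.7, i.e. α·-0.547527 = (1−α)·-0.244245.
With A = -0.547527 and B = -0.244245: α·A = (1−α)·B, so α = B/(A+B) = -0.244245/-0.791772 ≈ 0.308.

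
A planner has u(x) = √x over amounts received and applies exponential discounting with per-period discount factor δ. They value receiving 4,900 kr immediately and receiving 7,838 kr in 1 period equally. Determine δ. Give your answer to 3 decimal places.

δ ≈ 0.791

Equating discounted utilities: u(4900) = δ·u(7838) ⇒ δ = u(4900)/u(7838).
Since u(x) = √x, δ = √(4900/7838) = 0.79067.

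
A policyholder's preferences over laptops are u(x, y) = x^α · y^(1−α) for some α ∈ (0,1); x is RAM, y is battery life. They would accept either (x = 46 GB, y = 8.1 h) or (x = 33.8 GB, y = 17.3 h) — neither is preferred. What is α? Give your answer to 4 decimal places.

Indifference: 46^α · 8.1^(1−α) = 33.8^α · 17.3^(1−α).
Rearrange to (46/33.8)^α = (17.3/8.1)^(1−α) and take logs: α·0.3081806 = (1−α)·0.7588424.
With A = 0.3081806 and B = 0.7588424: α·A = (1−α)·B, so α = B/(A+B) = 0.7588424/1.0670230 ≈ 0.7112.

α ≈ 0.7112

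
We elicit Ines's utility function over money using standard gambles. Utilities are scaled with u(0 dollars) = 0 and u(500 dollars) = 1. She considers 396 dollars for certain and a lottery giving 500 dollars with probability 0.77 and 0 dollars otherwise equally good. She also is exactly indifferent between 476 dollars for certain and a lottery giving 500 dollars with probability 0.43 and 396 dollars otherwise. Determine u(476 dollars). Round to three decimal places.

First, u(396 dollars) = 0.77·u(500 dollars) + 0.23·u(0 dollars) = 0.77.
The second indifference gives u(476 dollars) = 0.43·u(500 dollars) + 0.57·u(396 dollars) = 0.43·1.00 + 0.57·0.77 = 0.8689.

0.869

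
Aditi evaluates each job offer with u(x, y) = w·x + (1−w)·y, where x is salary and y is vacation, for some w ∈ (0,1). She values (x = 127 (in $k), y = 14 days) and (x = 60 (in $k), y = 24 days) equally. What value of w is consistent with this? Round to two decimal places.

w = 0.13

Indifference: w·127 + (1−w)·14 = w·60 + (1−w)·24.
Collecting terms: w·67 = (1−w)·10.
So w/(1−w) = 10/67 = 0.1493, giving w = 10/(67+10) = 0.13.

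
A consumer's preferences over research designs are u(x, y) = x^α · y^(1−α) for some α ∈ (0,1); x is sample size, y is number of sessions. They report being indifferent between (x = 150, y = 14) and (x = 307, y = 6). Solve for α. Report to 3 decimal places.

α ≈ 0.542

Set the two utilities equal: 150^α·14^(1−α) = 307^α·6^(1−α).
(150/307)^α = (6/14)^(1−α); take logs: α·ln(150/307) = (1−α)·ln(6/14), i.e. α·-0.716212 = (1−α)·-0.847298.
With A = -0.716212 and B = -0.847298: α·A = (1−α)·B, so α = B/(A+B) = -0.847298/-1.563510 ≈ 0.542.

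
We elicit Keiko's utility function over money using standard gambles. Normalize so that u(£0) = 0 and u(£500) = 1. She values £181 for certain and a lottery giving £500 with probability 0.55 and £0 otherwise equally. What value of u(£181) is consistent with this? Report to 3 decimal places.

0.550

The indifference gives u(£181) = 0.55·u(£500) + 0.45·u(£0) = 0.55·1 + 0.45·0 = 0.55.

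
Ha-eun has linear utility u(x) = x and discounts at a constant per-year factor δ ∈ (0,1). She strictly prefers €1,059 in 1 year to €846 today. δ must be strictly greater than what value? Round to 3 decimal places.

The preference means 846 < δ·1059.
Dividing through by 1059 gives δ > 0.79887.

δ > 0.799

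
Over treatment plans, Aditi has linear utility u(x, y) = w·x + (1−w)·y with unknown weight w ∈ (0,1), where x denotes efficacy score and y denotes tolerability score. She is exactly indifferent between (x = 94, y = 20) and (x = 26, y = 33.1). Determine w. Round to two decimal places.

Indifference: w·94 + (1−w)·20 = w·26 + (1−w)·33.1.
Collecting terms: w·68 = (1−w)·13.1.
So w/(1−w) = 13.1/68 = 0.1926, giving w = 13.1/(68+13.1) = 0.16.

w = 0.16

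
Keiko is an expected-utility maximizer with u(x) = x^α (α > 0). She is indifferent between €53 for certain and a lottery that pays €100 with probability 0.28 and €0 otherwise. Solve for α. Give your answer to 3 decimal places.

α ≈ 2.005

Since u(0) = 0, the lottery's EU is 0.28·100^α.
Setting u(53) equal to that: 53^α = 0.28·100^α ⇒ (53/100)^α = 0.28.
Taking logs: α·ln(53/100) = ln(0.28), so α = -1.272966 / -0.634878 ≈ 2.005.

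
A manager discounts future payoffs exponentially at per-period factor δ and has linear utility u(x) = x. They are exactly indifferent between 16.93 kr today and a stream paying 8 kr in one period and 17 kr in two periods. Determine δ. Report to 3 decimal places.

The stream is worth 8δ + 17δ² today, so 8δ + 17δ² = 16.93.
That is, 17δ² + 8δ − 16.93 = 0, a quadratic in δ.
The positive root is δ = [−8 + √(8² + 4·17·16.93)] / (2·17) = (−8 + 34.860)/34 ≈ 0.790.

δ ≈ 0.790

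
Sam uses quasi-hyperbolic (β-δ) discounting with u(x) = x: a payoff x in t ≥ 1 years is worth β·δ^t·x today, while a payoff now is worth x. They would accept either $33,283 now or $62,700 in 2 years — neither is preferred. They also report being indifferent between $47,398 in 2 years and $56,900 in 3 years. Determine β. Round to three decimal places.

Both payoffs in the second observation are in the future, so β drops out: δ^2·47398 = δ^3·56900 ⇒ δ = 47398/56900 = 0.83301.
The first indifference: 33283 = β·δ^2·62700, so β = 33283/(δ^2·62700) = 33283/(0.69390·62700) ≈ 0.765.

β ≈ 0.765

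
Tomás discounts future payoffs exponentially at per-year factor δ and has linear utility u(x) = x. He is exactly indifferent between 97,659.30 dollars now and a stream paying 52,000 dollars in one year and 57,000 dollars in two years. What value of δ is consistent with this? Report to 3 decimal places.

The stream is worth 52000δ + 57000δ² today, so 52000δ + 57000δ² = 97659.30.
Rearranged: 57000δ² + 52000δ − 97659.30 = 0.
By the quadratic formula (taking the positive root), δ = (−52000 + √24970320400.00) / 114000 ≈ 0.930.

δ ≈ 0.930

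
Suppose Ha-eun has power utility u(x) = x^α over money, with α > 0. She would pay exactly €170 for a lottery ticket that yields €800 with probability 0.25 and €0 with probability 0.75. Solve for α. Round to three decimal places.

α ≈ 0.895

EU(lottery) = 0.25·800^α + 0.75·0 = 0.25·800^α.
Indifference: 170^α = 0.25·800^α, so (170/800)^α = 0.25.
Taking logs: α·ln(170/800) = ln(0.25), so α = -1.386294 / -1.548813 ≈ 0.895.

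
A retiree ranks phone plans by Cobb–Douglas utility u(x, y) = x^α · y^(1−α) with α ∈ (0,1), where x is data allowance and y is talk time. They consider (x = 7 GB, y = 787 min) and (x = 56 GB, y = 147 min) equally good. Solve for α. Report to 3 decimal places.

Set the two utilities equal: 7^α·787^(1−α) = 56^α·147^(1−α).
Taking logs: α·ln 7 + (1−α)·ln 787 = α·ln 56 + (1−α)·ln 147, i.e. α·-2.079442 = (1−α)·-1.677796.
Thus α·(-3.757238) = -1.677796, so α = -1.677796/-3.757238 ≈ 0.447.

α ≈ 0.447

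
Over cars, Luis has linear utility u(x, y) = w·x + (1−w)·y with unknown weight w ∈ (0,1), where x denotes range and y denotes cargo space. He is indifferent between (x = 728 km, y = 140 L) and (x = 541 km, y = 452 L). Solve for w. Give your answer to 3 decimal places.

w = 0.625

Indifference: w·728 + (1−w)·140 = w·541 + (1−w)·452.
Rearranging, 187·w − 312·(1−w) = 0.
The marginal rate of substitution is 312/187, so w = 312/(187+312) = 0.625.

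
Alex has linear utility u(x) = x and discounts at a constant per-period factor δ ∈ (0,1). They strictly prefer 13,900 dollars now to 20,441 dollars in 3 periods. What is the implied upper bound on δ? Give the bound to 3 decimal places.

Comparing present values: 13900 > δ^3·20441.
Hence δ^3 < 13900/20441 = 0.68001, and x ↦ x^(1/3) is increasing on (0,∞).
δ < (13900/20441)^(1/3) ≈ 0.879.

δ < 0.879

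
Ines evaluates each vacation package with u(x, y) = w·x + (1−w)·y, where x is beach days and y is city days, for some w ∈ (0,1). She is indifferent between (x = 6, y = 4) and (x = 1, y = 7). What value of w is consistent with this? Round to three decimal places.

w = 0.375

Indifference: w·6 + (1−w)·4 = w·1 + (1−w)·7.
w·(6−1) = (1−w)·(7−4), i.e. w·5 = (1−w)·3.
So w/(1−w) = 3/5 = 0.6000, giving w = 3/(5+3) = 0.375.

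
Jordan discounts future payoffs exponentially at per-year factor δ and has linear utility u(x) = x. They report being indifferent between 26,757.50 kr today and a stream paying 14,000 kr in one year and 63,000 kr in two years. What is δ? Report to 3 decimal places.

δ ≈ 0.550

Present value of the stream is 14000·δ + 63000·δ². Indifference gives 14000δ + 63000δ² = 26757.50.
So 63000δ² + 14000δ − 26757.50 = 0.
By the quadratic formula (taking the positive root), δ = (−14000 + √6938890000.00) / 126000 ≈ 0.550.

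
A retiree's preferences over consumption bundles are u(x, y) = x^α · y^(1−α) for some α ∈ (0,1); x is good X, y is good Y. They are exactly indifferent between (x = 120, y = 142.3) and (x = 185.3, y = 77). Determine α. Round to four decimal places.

α ≈ 0.5857

The Cobb–Douglas utilities coincide, so 120^α·142.3^(1−α) = 185.3^α·77^(1−α).
Rearrange to (120/185.3)^α = (77/142.3)^(1−α) and take logs: α·-0.4344844 = (1−α)·-0.6141321.
Thus α·(-1.0486165) = -0.6141321, so α = -0.6141321/-1.0486165 ≈ 0.5857.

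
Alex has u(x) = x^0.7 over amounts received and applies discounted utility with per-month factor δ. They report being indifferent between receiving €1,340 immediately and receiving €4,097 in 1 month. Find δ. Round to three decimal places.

The payoff in 1 month is discounted by δ, so u(1340) = δ·u(4097) and δ = u(1340)/u(4097).
With u(x) = x^0.7: δ = 1340^0.7/4097^0.7 = (1340/4097)^0.7 = 0.45735.

δ ≈ 0.457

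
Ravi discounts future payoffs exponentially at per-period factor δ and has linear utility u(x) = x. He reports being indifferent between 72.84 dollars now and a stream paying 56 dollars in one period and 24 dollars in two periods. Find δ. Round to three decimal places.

The stream is worth 56δ + 24δ² today, so 56δ + 24δ² = 72.84.
Rearranged: 24δ² + 56δ − 72.84 = 0.
By the quadratic formula (taking the positive root), δ = (−56 + √10128.64) / 48 ≈ 0.930.

δ ≈ 0.930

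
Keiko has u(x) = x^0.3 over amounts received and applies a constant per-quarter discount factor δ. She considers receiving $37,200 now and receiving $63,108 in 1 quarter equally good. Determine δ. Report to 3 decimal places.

Indifference means u(37200) = δ · u(63108), so δ = u(37200)/u(63108).
Since u(x) = x^0.3, δ = (37200/63108)^0.3 = 0.58947^0.3 = 0.85337.

δ ≈ 0.853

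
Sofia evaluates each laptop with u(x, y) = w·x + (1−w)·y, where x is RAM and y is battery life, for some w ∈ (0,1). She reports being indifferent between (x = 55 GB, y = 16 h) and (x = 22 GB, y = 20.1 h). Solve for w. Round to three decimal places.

w = 0.111

Equating utilities: w·55 + (1−w)·16 = w·22 + (1−w)·20.1.
Rearranging, 33·w − 4.1·(1−w) = 0.
Hence w = 4.1/(33+4.1) = 4.1/37.1 = 0.111.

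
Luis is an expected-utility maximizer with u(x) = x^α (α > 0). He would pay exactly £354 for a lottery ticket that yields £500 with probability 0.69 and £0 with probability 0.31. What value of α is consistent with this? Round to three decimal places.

α ≈ 1.075

Since u(0) = 0, the lottery's EU is 0.69·500^α.
Setting u(354) equal to that: 354^α = 0.69·500^α ⇒ (354/500)^α = 0.69.
Take logs: α = ln 0.69 / ln(354/500) ≈ 1.07458.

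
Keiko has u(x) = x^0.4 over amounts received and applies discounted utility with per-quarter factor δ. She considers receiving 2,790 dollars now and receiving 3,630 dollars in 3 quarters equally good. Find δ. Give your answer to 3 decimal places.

δ ≈ 0.966

Indifference means u(2790) = δ^3 · u(3630), so δ^3 = u(2790)/u(3630).
With u(x) = x^0.4: δ^3 = 2790^0.4/3630^0.4 = (2790/3630)^0.4 = 0.90008.
Taking the cube root: δ = 0.90008^(1/3) ≈ 0.966.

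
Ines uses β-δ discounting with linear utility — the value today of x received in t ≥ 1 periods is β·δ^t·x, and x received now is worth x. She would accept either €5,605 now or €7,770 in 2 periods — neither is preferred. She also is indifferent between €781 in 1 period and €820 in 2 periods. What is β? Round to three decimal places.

From the later pair, β·δ^1·781 = β·δ^2·820; dividing through, δ = 781/820 = 0.95244.
Now use the now-vs-future pair: 5605 = β·δ^2·7770 gives β = 5605/(0.90714·7770) ≈ 0.795.

β ≈ 0.795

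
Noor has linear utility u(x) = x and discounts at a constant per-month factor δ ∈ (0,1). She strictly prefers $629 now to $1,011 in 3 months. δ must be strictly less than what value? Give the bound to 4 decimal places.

The preference means 629 > δ^3·1011.
Hence δ^3 < 629/1011 = 0.62216, and x ↦ x^(1/3) is increasing on (0,∞).
δ < 0.62216^(1/3) = 0.8537.

δ < 0.8537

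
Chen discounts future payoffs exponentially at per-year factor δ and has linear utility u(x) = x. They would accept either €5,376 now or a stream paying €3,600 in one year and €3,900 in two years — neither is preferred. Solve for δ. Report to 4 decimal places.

Equating present values: 5376 = 3600δ + 3900δ².
Rearranged: 3900δ² + 3600δ − 5376 = 0.
δ = (−3600 + √(3600² + 4·3900·5376)) / (2·3900) = (−3600 + √96825600.00) / 7800 ≈ 0.8000.

δ ≈ 0.8000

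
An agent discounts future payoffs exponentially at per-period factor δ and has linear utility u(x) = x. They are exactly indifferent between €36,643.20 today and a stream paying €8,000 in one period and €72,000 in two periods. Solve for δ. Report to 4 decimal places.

Present value of the stream is 8000·δ + 72000·δ². Indifference gives 8000δ + 72000δ² = 36643.20.
That is, 72000δ² + 8000δ − 36643.20 = 0, a quadratic in δ.
δ = (−8000 + √(8000² + 4·72000·36643.20)) / (2·72000) = (−8000 + √10617241600.00) / 144000 ≈ 0.6600.

δ ≈ 0.6600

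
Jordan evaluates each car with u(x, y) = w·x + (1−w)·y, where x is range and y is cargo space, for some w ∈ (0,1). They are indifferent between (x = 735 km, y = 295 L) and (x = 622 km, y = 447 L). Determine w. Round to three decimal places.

w = 0.574

Equating utilities: w·735 + (1−w)·295 = w·622 + (1−w)·447.
w·(735−622) = (1−w)·(447−295), i.e. w·113 = (1−w)·152.
The marginal rate of substitution is 152/113, so w = 152/(113+152) = 0.574.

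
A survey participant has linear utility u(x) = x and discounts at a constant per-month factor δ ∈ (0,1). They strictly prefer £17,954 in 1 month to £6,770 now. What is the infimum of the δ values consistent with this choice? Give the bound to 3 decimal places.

δ > 0.377

The preference means 6770 < δ·17954.
So δ > 6770/17954 = 0.37707.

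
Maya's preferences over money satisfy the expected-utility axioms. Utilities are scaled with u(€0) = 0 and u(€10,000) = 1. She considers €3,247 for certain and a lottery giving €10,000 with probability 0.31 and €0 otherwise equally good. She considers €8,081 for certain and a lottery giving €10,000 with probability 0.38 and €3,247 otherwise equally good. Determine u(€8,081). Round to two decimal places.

0.57

First, u(€3,247) = 0.31·u(€10,000) + 0.69·u(€0) = 0.31.
Chaining: u(€8,081) = 0.38·1.00 + 0.62·0.31 = 0.5722.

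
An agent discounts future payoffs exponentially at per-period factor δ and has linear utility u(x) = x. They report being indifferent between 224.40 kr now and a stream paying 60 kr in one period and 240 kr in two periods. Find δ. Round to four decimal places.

δ ≈ 0.8500

Equating present values: 224.40 = 60δ + 240δ².
That is, 240δ² + 60δ − 224.40 = 0, a quadratic in δ.
The positive root is δ = [−60 + √(60² + 4·240·224.40)] / (2·240) = (−60 + 468.000)/480 ≈ 0.8500.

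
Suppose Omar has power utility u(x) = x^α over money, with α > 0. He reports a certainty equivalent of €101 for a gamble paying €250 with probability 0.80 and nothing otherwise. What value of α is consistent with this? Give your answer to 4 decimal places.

EU(lottery) = 0.80·250^α + 0.20·0 = 0.80·250^α.
Setting u(101) equal to that: 101^α = 0.80·250^α ⇒ (101/250)^α = 0.80.
Take logs: α = ln 0.80 / ln(101/250) ≈ 0.246203.

α ≈ 0.2462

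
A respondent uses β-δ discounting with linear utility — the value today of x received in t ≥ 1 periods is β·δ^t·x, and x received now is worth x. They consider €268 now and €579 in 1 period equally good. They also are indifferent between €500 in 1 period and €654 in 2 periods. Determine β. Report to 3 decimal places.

β ≈ 0.605

Both payoffs in the second observation are in the future, so β drops out: δ^1·500 = δ^2·654 ⇒ δ = 500/654 = 0.76453.
Now use the now-vs-future pair: 268 = β·δ·579 gives β = 268/(0.76453·579) ≈ 0.605.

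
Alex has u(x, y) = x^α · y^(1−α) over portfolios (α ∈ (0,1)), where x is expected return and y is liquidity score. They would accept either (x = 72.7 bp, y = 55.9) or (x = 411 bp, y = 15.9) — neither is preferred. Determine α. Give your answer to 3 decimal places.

The Cobb–Douglas utilities coincide, so 72.7^α·55.9^(1−α) = 411^α·15.9^(1−α).
Rearrange to (72.7/411)^α = (15.9/55.9)^(1−α) and take logs: α·-1.732252 = (1−α)·-1.257245.
With A = -1.732252 and B = -1.257245: α·A = (1−α)·B, so α = B/(A+B) = -1.257245/-2.989497 ≈ 0.421.

α ≈ 0.421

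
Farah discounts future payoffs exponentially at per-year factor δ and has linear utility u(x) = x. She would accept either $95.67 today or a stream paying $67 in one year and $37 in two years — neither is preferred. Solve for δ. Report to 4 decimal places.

δ ≈ 0.9400

The stream is worth 67δ + 37δ² today, so 67δ + 37δ² = 95.67.
That is, 37δ² + 67δ − 95.67 = 0, a quadratic in δ.
By the quadratic formula (taking the positive root), δ = (−67 + √18648.16) / 74 ≈ 0.9400.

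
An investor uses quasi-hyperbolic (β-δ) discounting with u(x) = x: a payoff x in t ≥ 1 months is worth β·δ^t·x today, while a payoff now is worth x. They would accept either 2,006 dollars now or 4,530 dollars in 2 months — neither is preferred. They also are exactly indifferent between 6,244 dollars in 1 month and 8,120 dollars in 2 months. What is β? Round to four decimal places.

Both payoffs in the second observation are in the future, so β drops out: δ^1·6244 = δ^2·8120 ⇒ δ = 6244/8120 = 0.76897.
The first indifference: 2006 = β·δ^2·4530, so β = 2006/(δ^2·4530) = 2006/(0.59131·4530) ≈ 0.7489.

β ≈ 0.7489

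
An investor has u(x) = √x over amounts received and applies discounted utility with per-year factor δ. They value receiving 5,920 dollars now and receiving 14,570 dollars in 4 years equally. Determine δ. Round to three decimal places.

δ ≈ 0.894

Equating discounted utilities: u(5920) = δ^4·u(14570) ⇒ δ^4 = u(5920)/u(14570).
Since u(x) = √x, δ^4 = √(5920/14570) = 0.63743.
Taking the 4th root: δ = 0.63743^(1/4) ≈ 0.894.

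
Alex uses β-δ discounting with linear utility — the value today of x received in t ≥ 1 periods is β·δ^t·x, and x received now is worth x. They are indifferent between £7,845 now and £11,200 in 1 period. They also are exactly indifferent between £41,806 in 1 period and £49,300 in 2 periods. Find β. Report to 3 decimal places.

β ≈ 0.826

From the later pair, β·δ^1·41806 = β·δ^2·49300; dividing through, δ = 41806/49300 = 0.84799.
The first indifference: 7845 = β·δ·11200, so β = 7845/(δ·11200) = 7845/(0.84799·11200) ≈ 0.826.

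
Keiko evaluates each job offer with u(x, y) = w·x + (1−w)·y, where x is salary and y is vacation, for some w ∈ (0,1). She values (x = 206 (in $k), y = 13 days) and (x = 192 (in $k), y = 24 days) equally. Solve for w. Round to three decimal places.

u(206,13) = u(192,24) means w·206 + (1−w)·13 = w·192 + (1−w)·24.
Rearranging, 14·w − 11·(1−w) = 0.
Hence w = 11/(14+11) = 11/25 = 0.440.

w = 0.440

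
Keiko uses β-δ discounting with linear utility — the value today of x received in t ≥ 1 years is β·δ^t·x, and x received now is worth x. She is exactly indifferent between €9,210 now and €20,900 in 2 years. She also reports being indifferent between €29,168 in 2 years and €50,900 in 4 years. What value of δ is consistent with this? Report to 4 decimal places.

The second indifference involves only future payoffs, so β cancels: β·δ^2·29168 = β·δ^4·50900, giving δ^2 = 29168/50900 = 0.57305, so δ = 0.75700.

δ ≈ 0.7570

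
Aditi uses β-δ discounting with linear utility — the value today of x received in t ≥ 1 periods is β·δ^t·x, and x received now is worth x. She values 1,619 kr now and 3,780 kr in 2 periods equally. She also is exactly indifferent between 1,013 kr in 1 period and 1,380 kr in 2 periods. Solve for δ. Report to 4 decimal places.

Both payoffs in the second observation are in the future, so β drops out: δ^1·1013 = δ^2·1380 ⇒ δ = 1013/1380 = 0.73406.

δ ≈ 0.7341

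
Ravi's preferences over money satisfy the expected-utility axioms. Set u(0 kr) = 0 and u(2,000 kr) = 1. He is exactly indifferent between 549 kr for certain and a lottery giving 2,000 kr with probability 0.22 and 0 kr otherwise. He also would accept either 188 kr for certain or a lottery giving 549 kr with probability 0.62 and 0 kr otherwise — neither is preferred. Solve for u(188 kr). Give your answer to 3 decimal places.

From the first indifference, u(549 kr) = 0.22·u(2,000 kr) + 0.78·u(0 kr) = 0.22·1 + 0.78·0 = 0.22.
Then u(188 kr) = 0.62·u(549 kr) + 0.38·u(0 kr) = 0.62·0.22 + 0.38·0.00 = 0.1364.

0.136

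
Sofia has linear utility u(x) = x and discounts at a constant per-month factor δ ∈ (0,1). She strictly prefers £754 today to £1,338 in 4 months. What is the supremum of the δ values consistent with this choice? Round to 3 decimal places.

δ < 0.866

Comparing present values: 754 > δ^4·1338.
Hence δ^4 < 754/1338 = 0.56353, and x ↦ x^(1/4) is increasing on (0,∞).
δ < 0.56353^(1/4) = 0.866.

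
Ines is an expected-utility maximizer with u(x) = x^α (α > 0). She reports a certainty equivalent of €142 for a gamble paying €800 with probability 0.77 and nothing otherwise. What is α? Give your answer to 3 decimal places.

EU(lottery) = 0.77·800^α + 0.23·0 = 0.77·800^α.
Equating: 142^α = 0.77·800^α, i.e. 0.1775^α = 0.77.
Taking logs: α·ln(142/800) = ln(0.77), so α = -0.261365 / -1.728785 ≈ 0.151.

α ≈ 0.151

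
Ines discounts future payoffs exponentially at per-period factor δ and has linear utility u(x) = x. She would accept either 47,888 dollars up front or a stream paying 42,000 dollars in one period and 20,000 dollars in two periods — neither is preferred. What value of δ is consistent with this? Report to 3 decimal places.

The stream is worth 42000δ + 20000δ² today, so 42000δ + 20000δ² = 47888.
Rearranged: 20000δ² + 42000δ − 47888 = 0.
By the quadratic formula (taking the positive root), δ = (−42000 + √5595040000.00) / 40000 ≈ 0.820.

δ ≈ 0.820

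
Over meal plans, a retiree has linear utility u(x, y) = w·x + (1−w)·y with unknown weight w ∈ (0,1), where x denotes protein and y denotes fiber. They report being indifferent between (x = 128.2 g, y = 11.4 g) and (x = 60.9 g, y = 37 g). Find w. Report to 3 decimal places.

Equating utilities: w·128.2 + (1−w)·11.4 = w·60.9 + (1−w)·37.
w·(128.2−60.9) = (1−w)·(37−11.4), i.e. w·67.3 = (1−w)·25.6.
Hence w = 25.6/(67.3+25.6) = 25.6/92.9 = 0.276.

w = 0.276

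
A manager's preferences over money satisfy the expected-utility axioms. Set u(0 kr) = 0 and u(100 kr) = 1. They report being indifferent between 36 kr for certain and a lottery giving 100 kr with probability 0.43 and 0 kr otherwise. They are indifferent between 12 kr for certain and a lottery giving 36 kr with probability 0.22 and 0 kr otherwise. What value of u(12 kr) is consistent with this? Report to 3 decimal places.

The first gamble pins u(36 kr): it must equal 0.43·1 + 0.57·0 = 0.43.
Then u(12 kr) = 0.22·u(36 kr) + 0.78·u(0 kr) = 0.22·0.43 + 0.78·0.00 = 0.0946.

0.095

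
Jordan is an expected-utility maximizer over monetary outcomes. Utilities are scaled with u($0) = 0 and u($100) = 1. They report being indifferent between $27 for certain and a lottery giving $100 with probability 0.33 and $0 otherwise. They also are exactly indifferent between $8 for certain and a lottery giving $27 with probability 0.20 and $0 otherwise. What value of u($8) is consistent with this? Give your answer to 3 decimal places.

0.066

First, u($27) = 0.33·u($100) + 0.67·u($0) = 0.33.
Then u($8) = 0.20·u($27) + 0.80·u($0) = 0.20·0.33 + 0.80·0.00 = 0.0660.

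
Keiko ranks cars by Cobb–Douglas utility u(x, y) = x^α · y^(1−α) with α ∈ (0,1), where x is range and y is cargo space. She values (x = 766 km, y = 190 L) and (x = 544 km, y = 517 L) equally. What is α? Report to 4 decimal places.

α ≈ 0.7452

Set the two utilities equal: 766^α·190^(1−α) = 544^α·517^(1−α).
Rearrange to (766/544)^α = (517/190)^(1−α) and take logs: α·0.3422329 = (1−α)·1.0010188.
So α/(1−α) = (1.0010188)/(0.3422329) = 2.9249637, and α = 2.9249637/3.9249637 ≈ 0.7452.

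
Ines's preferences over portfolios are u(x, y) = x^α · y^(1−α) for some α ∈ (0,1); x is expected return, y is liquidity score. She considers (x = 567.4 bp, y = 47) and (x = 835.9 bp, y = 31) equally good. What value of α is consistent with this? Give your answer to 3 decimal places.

The Cobb–Douglas utilities coincide, so 567.4^α·47^(1−α) = 835.9^α·31^(1−α).
(567.4/835.9)^α = (31/47)^(1−α); take logs: α·ln(567.4/835.9) = (1−α)·ln(31/47), i.e. α·-0.387444 = (1−α)·-0.416160.
With A = -0.387444 and B = -0.416160: α·A = (1−α)·B, so α = B/(A+B) = -0.416160/-0.803604 ≈ 0.518.

α ≈ 0.518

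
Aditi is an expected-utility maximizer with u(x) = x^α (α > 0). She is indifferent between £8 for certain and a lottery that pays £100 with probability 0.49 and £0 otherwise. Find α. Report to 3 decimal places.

EU(lottery) = 0.49·100^α + 0.51·0 = 0.49·100^α.
Setting u(8) equal to that: 8^α = 0.49·100^α ⇒ (8/100)^α = 0.49.
Take logs: α = ln 0.49 / ln(8/100) ≈ 0.28243.

α ≈ 0.282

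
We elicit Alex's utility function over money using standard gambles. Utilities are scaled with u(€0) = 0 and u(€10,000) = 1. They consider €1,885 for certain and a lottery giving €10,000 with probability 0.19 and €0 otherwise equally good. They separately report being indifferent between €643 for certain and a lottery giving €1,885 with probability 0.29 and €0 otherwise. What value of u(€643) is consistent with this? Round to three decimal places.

First, u(€1,885) = 0.19·u(€10,000) + 0.81·u(€0) = 0.19.
Then u(€643) = 0.29·u(€1,885) + 0.71·u(€0) = 0.29·0.19 + 0.71·0.00 = 0.0551.

0.055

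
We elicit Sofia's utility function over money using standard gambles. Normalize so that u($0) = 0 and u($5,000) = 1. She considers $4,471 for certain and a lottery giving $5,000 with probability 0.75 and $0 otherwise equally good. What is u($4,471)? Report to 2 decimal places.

0.75

u($4,471) equals the lottery's expected utility: 0.75·1 + 0.25·0 = 0.75.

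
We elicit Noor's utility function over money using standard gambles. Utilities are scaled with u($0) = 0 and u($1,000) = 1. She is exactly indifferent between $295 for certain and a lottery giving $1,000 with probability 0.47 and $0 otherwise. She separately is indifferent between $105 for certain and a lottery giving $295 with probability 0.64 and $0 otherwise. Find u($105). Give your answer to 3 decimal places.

First, u($295) = 0.47·u($1,000) + 0.53·u($0) = 0.47.
Then u($105) = 0.64·u($295) + 0.36·u($0) = 0.64·0.47 + 0.36·0.00 = 0.3008.

0.301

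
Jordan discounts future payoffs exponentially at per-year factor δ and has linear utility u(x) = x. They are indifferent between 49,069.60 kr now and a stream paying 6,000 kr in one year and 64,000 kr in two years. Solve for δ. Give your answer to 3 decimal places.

Present value of the stream is 6000·δ + 64000·δ². Indifference gives 6000δ + 64000δ² = 49069.60.
Rearranged: 64000δ² + 6000δ − 49069.60 = 0.
The positive root is δ = [−6000 + √(6000² + 4·64000·49069.60)] / (2·64000) = (−6000 + 112240.000)/128000 ≈ 0.830.

δ ≈ 0.830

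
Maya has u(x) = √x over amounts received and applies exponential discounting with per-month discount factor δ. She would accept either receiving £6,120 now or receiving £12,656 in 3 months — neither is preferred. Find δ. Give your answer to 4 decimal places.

δ ≈ 0.8859

Indifference means u(6120) = δ^3 · u(12656), so δ^3 = u(6120)/u(12656).
With u(x) = √x: δ^3 = √6120/√12656 = √(6120/12656) = 0.69539.
So δ = 0.69539^(1/3) ≈ 0.8859.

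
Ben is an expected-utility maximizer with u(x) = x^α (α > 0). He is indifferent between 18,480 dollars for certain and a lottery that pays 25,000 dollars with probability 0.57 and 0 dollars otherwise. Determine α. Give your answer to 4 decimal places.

α ≈ 1.8602

The lottery's expected utility is 0.57·u(25000) + 0.43·u(0) = 0.57·25000^α (since u(0) = 0 for α > 0).
Equating: 18480^α = 0.57·25000^α, i.e. 0.7392^α = 0.57.
Taking logs: α·ln(18480/25000) = ln(0.57), so α = -0.5621189 / -0.3021868 ≈ 1.8602.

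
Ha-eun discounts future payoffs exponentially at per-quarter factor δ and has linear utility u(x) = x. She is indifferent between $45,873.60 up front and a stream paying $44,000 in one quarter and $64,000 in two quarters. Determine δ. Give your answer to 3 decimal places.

δ ≈ 0.570

Equating present values: 45873.60 = 44000δ + 64000δ².
Rearranged: 64000δ² + 44000δ − 45873.60 = 0.
δ = (−44000 + √(44000² + 4·64000·45873.60)) / (2·64000) = (−44000 + √13679641600.00) / 128000 ≈ 0.570.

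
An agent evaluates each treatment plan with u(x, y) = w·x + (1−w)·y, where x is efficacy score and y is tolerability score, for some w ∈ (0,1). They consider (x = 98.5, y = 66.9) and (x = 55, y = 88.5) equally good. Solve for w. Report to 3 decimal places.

w = 0.332

Indifference: w·98.5 + (1−w)·66.9 = w·55 + (1−w)·88.5.
Collecting terms: w·43.5 = (1−w)·21.6.
So w/(1−w) = 21.6/43.5 = 0.4966, giving w = 21.6/(43.5+21.6) = 0.332.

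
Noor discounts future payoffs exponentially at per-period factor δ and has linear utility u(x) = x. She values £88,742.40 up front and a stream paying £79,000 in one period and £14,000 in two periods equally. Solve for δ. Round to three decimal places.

Present value of the stream is 79000·δ + 14000·δ². Indifference gives 79000δ + 14000δ² = 88742.40.
That is, 14000δ² + 79000δ − 88742.40 = 0, a quadratic in δ.
The positive root is δ = [−79000 + √(79000² + 4·14000·88742.40)] / (2·14000) = (−79000 + 105880.000)/28000 ≈ 0.960.

δ ≈ 0.960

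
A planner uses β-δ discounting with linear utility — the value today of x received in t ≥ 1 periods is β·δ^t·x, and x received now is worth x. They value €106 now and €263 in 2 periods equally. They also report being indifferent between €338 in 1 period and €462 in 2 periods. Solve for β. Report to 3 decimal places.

From the later pair, β·δ^1·338 = β·δ^2·462; dividing through, δ = 338/462 = 0.73160.
Now use the now-vs-future pair: 106 = β·δ^2·263 gives β = 106/(0.53524·263) ≈ 0.753.

β ≈ 0.753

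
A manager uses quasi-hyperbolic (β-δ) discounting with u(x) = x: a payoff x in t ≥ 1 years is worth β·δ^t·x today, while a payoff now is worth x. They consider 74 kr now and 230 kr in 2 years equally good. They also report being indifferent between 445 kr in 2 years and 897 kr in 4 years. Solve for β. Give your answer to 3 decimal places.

Both payoffs in the second observation are in the future, so β drops out: δ^2·445 = δ^4·897 ⇒ δ^2 = 445/897 = 0.49610, so δ = 0.70434.
The first indifference: 74 = β·δ^2·230, so β = 74/(δ^2·230) = 74/(0.49610·230) ≈ 0.649.

β ≈ 0.649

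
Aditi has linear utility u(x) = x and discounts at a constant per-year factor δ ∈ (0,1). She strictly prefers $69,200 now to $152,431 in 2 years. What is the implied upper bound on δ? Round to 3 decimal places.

Comparing present values: 69200 > δ^2·152431.
Dividing by 152431: δ^2 < 0.45398. Both sides are positive, so the square root keeps the direction.
δ < 0.45398^(1/2) = 0.674.

δ < 0.674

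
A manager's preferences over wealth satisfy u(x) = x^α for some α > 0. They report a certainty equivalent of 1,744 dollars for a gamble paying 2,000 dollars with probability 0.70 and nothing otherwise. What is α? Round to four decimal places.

α ≈ 2.6041

EU(lottery) = 0.70·2000^α + 0.30·0 = 0.70·2000^α.
Equating: 1744^α = 0.70·2000^α, i.e. 0.8720^α = 0.70.
α = ln(0.70) / ln(1744/2000) = -0.3566749/-0.1369659 ≈ 2.6041.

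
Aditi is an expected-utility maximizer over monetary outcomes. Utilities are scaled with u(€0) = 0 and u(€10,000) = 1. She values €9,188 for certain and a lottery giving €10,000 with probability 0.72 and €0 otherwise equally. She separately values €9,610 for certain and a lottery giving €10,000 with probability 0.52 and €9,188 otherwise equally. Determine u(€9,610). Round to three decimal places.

0.866

From the first indifference, u(€9,188) = 0.72·u(€10,000) + 0.28·u(€0) = 0.72·1 + 0.28·0 = 0.72.
The second indifference gives u(€9,610) = 0.52·u(€10,000) + 0.48·u(€9,188) = 0.52·1.00 + 0.48·0.72 = 0.8656.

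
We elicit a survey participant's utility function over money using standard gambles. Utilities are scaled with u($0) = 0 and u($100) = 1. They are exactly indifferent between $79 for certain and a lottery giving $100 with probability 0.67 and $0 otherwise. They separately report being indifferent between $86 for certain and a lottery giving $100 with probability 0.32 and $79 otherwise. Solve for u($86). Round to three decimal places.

0.776

First, u($79) = 0.67·u($100) + 0.33·u($0) = 0.67.
Then u($86) = 0.32·u($100) + 0.68·u($79) = 0.32·1.00 + 0.68·0.67 = 0.7756.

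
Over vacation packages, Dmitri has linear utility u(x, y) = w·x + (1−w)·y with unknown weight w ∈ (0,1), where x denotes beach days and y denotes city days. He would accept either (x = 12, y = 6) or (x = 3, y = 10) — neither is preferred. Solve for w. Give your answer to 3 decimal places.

w = 0.308

Indifference: w·12 + (1−w)·6 = w·3 + (1−w)·10.
Rearranging, 9·w − 4·(1−w) = 0.
So w/(1−w) = 4/9 = 0.4444, giving w = 4/(9+4) = 0.308.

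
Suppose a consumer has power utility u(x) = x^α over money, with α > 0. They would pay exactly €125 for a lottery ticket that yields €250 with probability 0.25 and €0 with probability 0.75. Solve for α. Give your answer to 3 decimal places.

Since u(0) = 0, the lottery's EU is 0.25·250^α.
Indifference: 125^α = 0.25·250^α, so (125/250)^α = 0.25.
Take logs: α = ln 0.25 / ln(125/250) ≈ 2.00000.

α ≈ 2.000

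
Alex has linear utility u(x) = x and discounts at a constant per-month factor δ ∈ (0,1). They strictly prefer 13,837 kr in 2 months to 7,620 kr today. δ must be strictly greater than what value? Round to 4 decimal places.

δ > 0.7421

The preference means 7620 < δ^2·13837.
Dividing by 13837: δ^2 > 0.55070. Both sides are positive, so the square root keeps the direction.
δ > (7620/13837)^(1/2) ≈ 0.7421.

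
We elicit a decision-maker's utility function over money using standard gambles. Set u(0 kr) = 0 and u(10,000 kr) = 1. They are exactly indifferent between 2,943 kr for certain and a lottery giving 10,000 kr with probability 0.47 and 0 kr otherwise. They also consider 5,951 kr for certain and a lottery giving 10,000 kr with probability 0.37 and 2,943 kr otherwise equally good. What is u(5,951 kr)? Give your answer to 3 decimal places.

The first gamble pins u(2,943 kr): it must equal 0.47·1 + 0.53·0 = 0.47.
Chaining: u(5,951 kr) = 0.37·1.00 + 0.63·0.47 = 0.6661.

0.666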